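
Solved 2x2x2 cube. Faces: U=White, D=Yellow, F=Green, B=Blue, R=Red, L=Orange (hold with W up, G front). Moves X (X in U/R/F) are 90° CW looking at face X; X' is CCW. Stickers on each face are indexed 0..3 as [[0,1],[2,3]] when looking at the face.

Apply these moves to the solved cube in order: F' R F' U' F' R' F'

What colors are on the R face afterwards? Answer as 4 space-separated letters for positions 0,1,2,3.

After move 1 (F'): F=GGGG U=WWRR R=YRYR D=OOYY L=OWOW
After move 2 (R): R=YYRR U=WGRG F=GOGY D=OBYB B=RBWB
After move 3 (F'): F=OYGG U=WGYR R=BYOR D=WWYB L=OGOR
After move 4 (U'): U=GRWY F=OGGG R=OYOR B=BYWB L=RBOR
After move 5 (F'): F=GGOG U=GROO R=WYWR D=BRYB L=RYOW
After move 6 (R'): R=YRWW U=GWOB F=GROO D=BGYG B=BYRB
After move 7 (F'): F=ROGO U=GWYW R=GRBW D=YWYG L=RBOO
Query: R face = GRBW

Answer: G R B W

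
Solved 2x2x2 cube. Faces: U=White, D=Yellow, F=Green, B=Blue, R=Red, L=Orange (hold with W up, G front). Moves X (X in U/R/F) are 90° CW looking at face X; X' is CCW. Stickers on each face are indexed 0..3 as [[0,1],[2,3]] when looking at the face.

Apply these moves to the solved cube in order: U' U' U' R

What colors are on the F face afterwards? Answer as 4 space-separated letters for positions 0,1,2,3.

After move 1 (U'): U=WWWW F=OOGG R=GGRR B=RRBB L=BBOO
After move 2 (U'): U=WWWW F=BBGG R=OORR B=GGBB L=RROO
After move 3 (U'): U=WWWW F=RRGG R=BBRR B=OOBB L=GGOO
After move 4 (R): R=RBRB U=WRWG F=RYGY D=YBYO B=WOWB
Query: F face = RYGY

Answer: R Y G Y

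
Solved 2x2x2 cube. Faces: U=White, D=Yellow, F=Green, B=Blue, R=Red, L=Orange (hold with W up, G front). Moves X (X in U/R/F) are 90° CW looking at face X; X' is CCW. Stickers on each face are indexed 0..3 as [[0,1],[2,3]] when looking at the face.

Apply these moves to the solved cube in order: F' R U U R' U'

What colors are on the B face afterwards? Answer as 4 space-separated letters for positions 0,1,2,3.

Answer: W R B B

Derivation:
After move 1 (F'): F=GGGG U=WWRR R=YRYR D=OOYY L=OWOW
After move 2 (R): R=YYRR U=WGRG F=GOGY D=OBYB B=RBWB
After move 3 (U): U=RWGG F=YYGY R=RBRR B=OWWB L=GOOW
After move 4 (U): U=GRGW F=RBGY R=OWRR B=GOWB L=YYOW
After move 5 (R'): R=WROR U=GWGG F=RRGW D=OBYY B=BOBB
After move 6 (U'): U=WGGG F=YYGW R=RROR B=WRBB L=BOOW
Query: B face = WRBB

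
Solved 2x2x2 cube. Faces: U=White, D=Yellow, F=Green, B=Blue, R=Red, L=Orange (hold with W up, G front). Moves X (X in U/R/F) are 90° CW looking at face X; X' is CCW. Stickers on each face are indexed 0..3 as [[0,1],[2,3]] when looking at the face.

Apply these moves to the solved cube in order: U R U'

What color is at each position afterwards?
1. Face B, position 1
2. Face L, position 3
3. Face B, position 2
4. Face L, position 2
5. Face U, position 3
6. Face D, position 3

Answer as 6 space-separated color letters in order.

Answer: B O W O W O

Derivation:
After move 1 (U): U=WWWW F=RRGG R=BBRR B=OOBB L=GGOO
After move 2 (R): R=RBRB U=WRWG F=RYGY D=YBYO B=WOWB
After move 3 (U'): U=RGWW F=GGGY R=RYRB B=RBWB L=WOOO
Query 1: B[1] = B
Query 2: L[3] = O
Query 3: B[2] = W
Query 4: L[2] = O
Query 5: U[3] = W
Query 6: D[3] = O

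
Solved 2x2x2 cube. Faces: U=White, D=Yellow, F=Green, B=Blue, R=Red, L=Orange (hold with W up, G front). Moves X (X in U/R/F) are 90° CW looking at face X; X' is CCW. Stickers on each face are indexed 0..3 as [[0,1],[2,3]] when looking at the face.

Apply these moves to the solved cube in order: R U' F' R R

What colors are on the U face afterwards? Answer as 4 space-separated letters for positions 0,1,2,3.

Answer: G O G B

Derivation:
After move 1 (R): R=RRRR U=WGWG F=GYGY D=YBYB B=WBWB
After move 2 (U'): U=GGWW F=OOGY R=GYRR B=RRWB L=WBOO
After move 3 (F'): F=OYOG U=GGGR R=BYYR D=BOYB L=WWOW
After move 4 (R): R=YBRY U=GYGG F=OOOB D=BWYR B=RRGB
After move 5 (R): R=RYYB U=GOGB F=OWOR D=BGYR B=GRYB
Query: U face = GOGB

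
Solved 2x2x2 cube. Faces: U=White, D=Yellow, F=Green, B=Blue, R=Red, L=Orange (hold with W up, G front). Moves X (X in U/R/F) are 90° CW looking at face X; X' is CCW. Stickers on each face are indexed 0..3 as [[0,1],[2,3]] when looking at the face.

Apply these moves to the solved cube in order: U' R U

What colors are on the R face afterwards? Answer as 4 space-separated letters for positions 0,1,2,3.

Answer: W R R G

Derivation:
After move 1 (U'): U=WWWW F=OOGG R=GGRR B=RRBB L=BBOO
After move 2 (R): R=RGRG U=WOWG F=OYGY D=YBYR B=WRWB
After move 3 (U): U=WWGO F=RGGY R=WRRG B=BBWB L=OYOO
Query: R face = WRRG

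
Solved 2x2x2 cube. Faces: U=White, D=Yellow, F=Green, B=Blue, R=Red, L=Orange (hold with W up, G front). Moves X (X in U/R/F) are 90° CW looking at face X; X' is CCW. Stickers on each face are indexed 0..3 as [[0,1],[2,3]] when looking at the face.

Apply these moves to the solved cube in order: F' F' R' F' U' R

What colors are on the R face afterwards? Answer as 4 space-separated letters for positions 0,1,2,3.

After move 1 (F'): F=GGGG U=WWRR R=YRYR D=OOYY L=OWOW
After move 2 (F'): F=GGGG U=WWYY R=OROR D=WWYY L=OROR
After move 3 (R'): R=RROO U=WBYB F=GWGY D=WGYG B=YBWB
After move 4 (F'): F=WYGG U=WBRO R=GRWO D=RRYG L=OBOY
After move 5 (U'): U=BOWR F=OBGG R=WYWO B=GRWB L=YBOY
After move 6 (R): R=WWOY U=BBWG F=ORGG D=RWYG B=RROB
Query: R face = WWOY

Answer: W W O Y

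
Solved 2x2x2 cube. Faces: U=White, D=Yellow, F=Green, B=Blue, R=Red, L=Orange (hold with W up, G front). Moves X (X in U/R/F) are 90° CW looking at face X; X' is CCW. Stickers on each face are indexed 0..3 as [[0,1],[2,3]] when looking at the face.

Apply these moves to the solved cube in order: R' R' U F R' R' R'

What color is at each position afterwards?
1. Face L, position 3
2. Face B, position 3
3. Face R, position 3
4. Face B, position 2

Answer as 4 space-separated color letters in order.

After move 1 (R'): R=RRRR U=WBWB F=GWGW D=YGYG B=YBYB
After move 2 (R'): R=RRRR U=WYWY F=GBGB D=YWYW B=GBGB
After move 3 (U): U=WWYY F=RRGB R=GBRR B=OOGB L=GBOO
After move 4 (F): F=GRBR U=WWOB R=YBYR D=RGYW L=GYOW
After move 5 (R'): R=BRYY U=WGOO F=GWBB D=RRYR B=WOGB
After move 6 (R'): R=RYBY U=WGOW F=GGBO D=RWYB B=RORB
After move 7 (R'): R=YYRB U=WROR F=GGBW D=RGYO B=BOWB
Query 1: L[3] = W
Query 2: B[3] = B
Query 3: R[3] = B
Query 4: B[2] = W

Answer: W B B W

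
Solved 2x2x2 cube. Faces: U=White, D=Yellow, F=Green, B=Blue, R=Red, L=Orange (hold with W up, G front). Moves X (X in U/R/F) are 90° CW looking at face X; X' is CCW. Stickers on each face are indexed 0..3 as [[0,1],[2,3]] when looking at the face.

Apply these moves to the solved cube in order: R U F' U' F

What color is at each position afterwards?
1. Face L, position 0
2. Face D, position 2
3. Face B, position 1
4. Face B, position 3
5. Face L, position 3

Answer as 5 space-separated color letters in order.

After move 1 (R): R=RRRR U=WGWG F=GYGY D=YBYB B=WBWB
After move 2 (U): U=WWGG F=RRGY R=WBRR B=OOWB L=GYOO
After move 3 (F'): F=RYRG U=WWWR R=BBYR D=YOYB L=GGOG
After move 4 (U'): U=WRWW F=GGRG R=RYYR B=BBWB L=OOOG
After move 5 (F): F=RGGG U=WRGO R=WYWR D=YRYB L=OYOO
Query 1: L[0] = O
Query 2: D[2] = Y
Query 3: B[1] = B
Query 4: B[3] = B
Query 5: L[3] = O

Answer: O Y B B O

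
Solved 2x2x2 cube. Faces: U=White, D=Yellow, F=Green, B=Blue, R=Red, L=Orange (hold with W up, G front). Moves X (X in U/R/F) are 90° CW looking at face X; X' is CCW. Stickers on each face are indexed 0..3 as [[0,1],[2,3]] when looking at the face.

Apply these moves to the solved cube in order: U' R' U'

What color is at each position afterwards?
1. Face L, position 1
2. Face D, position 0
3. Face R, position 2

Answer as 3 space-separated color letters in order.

After move 1 (U'): U=WWWW F=OOGG R=GGRR B=RRBB L=BBOO
After move 2 (R'): R=GRGR U=WBWR F=OWGW D=YOYG B=YRYB
After move 3 (U'): U=BRWW F=BBGW R=OWGR B=GRYB L=YROO
Query 1: L[1] = R
Query 2: D[0] = Y
Query 3: R[2] = G

Answer: R Y G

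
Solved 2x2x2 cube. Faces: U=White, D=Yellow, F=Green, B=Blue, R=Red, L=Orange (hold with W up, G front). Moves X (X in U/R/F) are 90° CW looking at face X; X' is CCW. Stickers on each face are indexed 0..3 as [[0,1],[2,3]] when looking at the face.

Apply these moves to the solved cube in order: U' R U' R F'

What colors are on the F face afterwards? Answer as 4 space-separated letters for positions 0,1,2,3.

Answer: B R B G

Derivation:
After move 1 (U'): U=WWWW F=OOGG R=GGRR B=RRBB L=BBOO
After move 2 (R): R=RGRG U=WOWG F=OYGY D=YBYR B=WRWB
After move 3 (U'): U=OGWW F=BBGY R=OYRG B=RGWB L=WROO
After move 4 (R): R=ROGY U=OBWY F=BBGR D=YWYR B=WGGB
After move 5 (F'): F=BRBG U=OBRG R=WOYY D=ROYR L=WYOW
Query: F face = BRBG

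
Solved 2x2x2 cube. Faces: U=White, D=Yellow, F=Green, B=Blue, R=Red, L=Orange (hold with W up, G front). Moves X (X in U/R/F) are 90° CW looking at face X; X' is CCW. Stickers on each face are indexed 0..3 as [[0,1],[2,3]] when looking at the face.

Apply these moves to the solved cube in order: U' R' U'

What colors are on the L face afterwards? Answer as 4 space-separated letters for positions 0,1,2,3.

After move 1 (U'): U=WWWW F=OOGG R=GGRR B=RRBB L=BBOO
After move 2 (R'): R=GRGR U=WBWR F=OWGW D=YOYG B=YRYB
After move 3 (U'): U=BRWW F=BBGW R=OWGR B=GRYB L=YROO
Query: L face = YROO

Answer: Y R O O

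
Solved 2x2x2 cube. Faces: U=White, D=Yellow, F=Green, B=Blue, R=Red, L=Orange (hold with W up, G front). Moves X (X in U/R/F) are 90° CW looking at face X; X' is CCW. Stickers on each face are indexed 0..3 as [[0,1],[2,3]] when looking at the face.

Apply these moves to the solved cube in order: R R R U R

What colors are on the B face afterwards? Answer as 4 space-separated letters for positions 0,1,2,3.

After move 1 (R): R=RRRR U=WGWG F=GYGY D=YBYB B=WBWB
After move 2 (R): R=RRRR U=WYWY F=GBGB D=YWYW B=GBGB
After move 3 (R): R=RRRR U=WBWB F=GWGW D=YGYG B=YBYB
After move 4 (U): U=WWBB F=RRGW R=YBRR B=OOYB L=GWOO
After move 5 (R): R=RYRB U=WRBW F=RGGG D=YYYO B=BOWB
Query: B face = BOWB

Answer: B O W B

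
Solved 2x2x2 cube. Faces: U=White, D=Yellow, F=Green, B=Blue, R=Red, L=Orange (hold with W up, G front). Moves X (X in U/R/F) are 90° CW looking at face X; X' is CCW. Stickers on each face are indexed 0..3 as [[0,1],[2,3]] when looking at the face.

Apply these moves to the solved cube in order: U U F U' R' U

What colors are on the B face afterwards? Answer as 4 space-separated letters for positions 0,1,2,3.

After move 1 (U): U=WWWW F=RRGG R=BBRR B=OOBB L=GGOO
After move 2 (U): U=WWWW F=BBGG R=OORR B=GGBB L=RROO
After move 3 (F): F=GBGB U=WWOR R=WOWR D=ROYY L=RYOY
After move 4 (U'): U=WRWO F=RYGB R=GBWR B=WOBB L=GGOY
After move 5 (R'): R=BRGW U=WBWW F=RRGO D=RYYB B=YOOB
After move 6 (U): U=WWWB F=BRGO R=YOGW B=GGOB L=RROY
Query: B face = GGOB

Answer: G G O B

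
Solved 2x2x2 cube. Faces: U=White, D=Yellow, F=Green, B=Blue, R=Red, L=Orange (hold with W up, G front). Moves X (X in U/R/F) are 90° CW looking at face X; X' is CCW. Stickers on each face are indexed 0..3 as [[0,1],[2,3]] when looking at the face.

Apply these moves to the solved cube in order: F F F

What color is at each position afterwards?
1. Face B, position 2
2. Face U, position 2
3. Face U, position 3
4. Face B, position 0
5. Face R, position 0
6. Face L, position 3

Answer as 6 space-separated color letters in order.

Answer: B R R B Y W

Derivation:
After move 1 (F): F=GGGG U=WWOO R=WRWR D=RRYY L=OYOY
After move 2 (F): F=GGGG U=WWYY R=OROR D=WWYY L=OROR
After move 3 (F): F=GGGG U=WWRR R=YRYR D=OOYY L=OWOW
Query 1: B[2] = B
Query 2: U[2] = R
Query 3: U[3] = R
Query 4: B[0] = B
Query 5: R[0] = Y
Query 6: L[3] = W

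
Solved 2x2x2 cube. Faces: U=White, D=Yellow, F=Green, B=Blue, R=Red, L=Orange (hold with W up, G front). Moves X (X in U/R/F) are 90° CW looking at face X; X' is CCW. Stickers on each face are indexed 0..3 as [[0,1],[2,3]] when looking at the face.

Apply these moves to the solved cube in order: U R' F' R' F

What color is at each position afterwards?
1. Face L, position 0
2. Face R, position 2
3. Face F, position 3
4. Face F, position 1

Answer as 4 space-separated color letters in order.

Answer: G Y B W

Derivation:
After move 1 (U): U=WWWW F=RRGG R=BBRR B=OOBB L=GGOO
After move 2 (R'): R=BRBR U=WBWO F=RWGW D=YRYG B=YOYB
After move 3 (F'): F=WWRG U=WBBB R=RRYR D=GOYG L=GOOW
After move 4 (R'): R=RRRY U=WYBY F=WBRB D=GWYG B=GOOB
After move 5 (F): F=RWBB U=WYWO R=BRYY D=RRYG L=GGOW
Query 1: L[0] = G
Query 2: R[2] = Y
Query 3: F[3] = B
Query 4: F[1] = W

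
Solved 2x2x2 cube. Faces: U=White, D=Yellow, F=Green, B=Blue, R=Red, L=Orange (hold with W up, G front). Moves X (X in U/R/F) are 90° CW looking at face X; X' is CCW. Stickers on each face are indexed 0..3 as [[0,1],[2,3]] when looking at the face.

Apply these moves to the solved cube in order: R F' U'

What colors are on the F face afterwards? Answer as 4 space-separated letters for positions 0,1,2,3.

Answer: O G G G

Derivation:
After move 1 (R): R=RRRR U=WGWG F=GYGY D=YBYB B=WBWB
After move 2 (F'): F=YYGG U=WGRR R=BRYR D=OOYB L=OGOW
After move 3 (U'): U=GRWR F=OGGG R=YYYR B=BRWB L=WBOW
Query: F face = OGGG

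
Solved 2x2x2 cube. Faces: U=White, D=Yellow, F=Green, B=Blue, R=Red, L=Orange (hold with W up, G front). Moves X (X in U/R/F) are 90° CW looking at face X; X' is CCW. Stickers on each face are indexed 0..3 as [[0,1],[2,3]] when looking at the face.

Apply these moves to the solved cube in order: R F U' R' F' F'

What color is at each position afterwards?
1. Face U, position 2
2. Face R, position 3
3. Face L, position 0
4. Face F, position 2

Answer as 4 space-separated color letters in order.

Answer: Y G W O

Derivation:
After move 1 (R): R=RRRR U=WGWG F=GYGY D=YBYB B=WBWB
After move 2 (F): F=GGYY U=WGOO R=WRGR D=RRYB L=OYOB
After move 3 (U'): U=GOWO F=OYYY R=GGGR B=WRWB L=WBOB
After move 4 (R'): R=GRGG U=GWWW F=OOYO D=RYYY B=BRRB
After move 5 (F'): F=OOOY U=GWGG R=YRRG D=BBYY L=WWOW
After move 6 (F'): F=OYOO U=GWYR R=BRBG D=WWYY L=WGOG
Query 1: U[2] = Y
Query 2: R[3] = G
Query 3: L[0] = W
Query 4: F[2] = O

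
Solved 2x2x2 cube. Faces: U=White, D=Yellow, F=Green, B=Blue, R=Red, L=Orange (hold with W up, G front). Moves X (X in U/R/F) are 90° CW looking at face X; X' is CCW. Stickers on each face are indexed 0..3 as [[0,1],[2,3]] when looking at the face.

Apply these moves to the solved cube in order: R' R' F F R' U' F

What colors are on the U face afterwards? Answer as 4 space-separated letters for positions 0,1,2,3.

After move 1 (R'): R=RRRR U=WBWB F=GWGW D=YGYG B=YBYB
After move 2 (R'): R=RRRR U=WYWY F=GBGB D=YWYW B=GBGB
After move 3 (F): F=GGBB U=WYOO R=WRYR D=RRYW L=OYOW
After move 4 (F): F=BGBG U=WYWY R=OROR D=YWYW L=OROR
After move 5 (R'): R=RROO U=WGWG F=BYBY D=YGYG B=WBWB
After move 6 (U'): U=GGWW F=ORBY R=BYOO B=RRWB L=WBOR
After move 7 (F): F=BOYR U=GGRB R=WYWO D=OBYG L=WYOG
Query: U face = GGRB

Answer: G G R B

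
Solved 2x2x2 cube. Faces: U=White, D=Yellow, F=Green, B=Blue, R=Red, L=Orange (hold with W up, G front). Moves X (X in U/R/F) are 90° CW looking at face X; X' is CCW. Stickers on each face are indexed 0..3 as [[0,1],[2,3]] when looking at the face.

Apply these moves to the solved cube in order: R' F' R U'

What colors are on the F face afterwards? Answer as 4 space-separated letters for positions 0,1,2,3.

After move 1 (R'): R=RRRR U=WBWB F=GWGW D=YGYG B=YBYB
After move 2 (F'): F=WWGG U=WBRR R=GRYR D=OOYG L=OBOW
After move 3 (R): R=YGRR U=WWRG F=WOGG D=OYYY B=RBBB
After move 4 (U'): U=WGWR F=OBGG R=WORR B=YGBB L=RBOW
Query: F face = OBGG

Answer: O B G G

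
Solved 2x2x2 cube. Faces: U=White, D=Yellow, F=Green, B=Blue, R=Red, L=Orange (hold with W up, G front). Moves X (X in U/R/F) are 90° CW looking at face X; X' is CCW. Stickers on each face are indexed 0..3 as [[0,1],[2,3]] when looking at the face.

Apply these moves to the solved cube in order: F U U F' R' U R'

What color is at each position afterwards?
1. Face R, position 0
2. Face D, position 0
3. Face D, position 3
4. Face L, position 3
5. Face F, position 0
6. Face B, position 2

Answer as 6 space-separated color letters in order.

After move 1 (F): F=GGGG U=WWOO R=WRWR D=RRYY L=OYOY
After move 2 (U): U=OWOW F=WRGG R=BBWR B=OYBB L=GGOY
After move 3 (U): U=OOWW F=BBGG R=OYWR B=GGBB L=WROY
After move 4 (F'): F=BGBG U=OOOW R=RYRR D=RYYY L=WWOW
After move 5 (R'): R=YRRR U=OBOG F=BOBW D=RGYG B=YGYB
After move 6 (U): U=OOGB F=YRBW R=YGRR B=WWYB L=BOOW
After move 7 (R'): R=GRYR U=OYGW F=YOBB D=RRYW B=GWGB
Query 1: R[0] = G
Query 2: D[0] = R
Query 3: D[3] = W
Query 4: L[3] = W
Query 5: F[0] = Y
Query 6: B[2] = G

Answer: G R W W Y G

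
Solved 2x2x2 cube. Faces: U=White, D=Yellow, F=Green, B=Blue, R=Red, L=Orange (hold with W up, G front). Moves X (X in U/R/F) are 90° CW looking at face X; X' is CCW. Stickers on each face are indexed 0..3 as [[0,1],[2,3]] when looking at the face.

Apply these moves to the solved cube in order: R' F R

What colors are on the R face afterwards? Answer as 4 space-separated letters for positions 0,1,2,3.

Answer: B W R R

Derivation:
After move 1 (R'): R=RRRR U=WBWB F=GWGW D=YGYG B=YBYB
After move 2 (F): F=GGWW U=WBOO R=WRBR D=RRYG L=OYOG
After move 3 (R): R=BWRR U=WGOW F=GRWG D=RYYY B=OBBB
Query: R face = BWRR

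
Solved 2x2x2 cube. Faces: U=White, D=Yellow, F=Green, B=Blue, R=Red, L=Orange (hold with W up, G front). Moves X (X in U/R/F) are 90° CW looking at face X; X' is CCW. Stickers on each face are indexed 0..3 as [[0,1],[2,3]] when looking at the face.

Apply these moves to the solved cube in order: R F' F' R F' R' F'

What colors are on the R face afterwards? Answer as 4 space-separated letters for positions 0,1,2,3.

Answer: B R R G

Derivation:
After move 1 (R): R=RRRR U=WGWG F=GYGY D=YBYB B=WBWB
After move 2 (F'): F=YYGG U=WGRR R=BRYR D=OOYB L=OGOW
After move 3 (F'): F=YGYG U=WGBY R=OROR D=GWYB L=OROR
After move 4 (R): R=OORR U=WGBG F=YWYB D=GWYW B=YBGB
After move 5 (F'): F=WBYY U=WGOR R=WOGR D=RRYW L=OGOB
After move 6 (R'): R=ORWG U=WGOY F=WGYR D=RBYY B=WBRB
After move 7 (F'): F=GRWY U=WGOW R=BRRG D=GBYY L=OYOO
Query: R face = BRRG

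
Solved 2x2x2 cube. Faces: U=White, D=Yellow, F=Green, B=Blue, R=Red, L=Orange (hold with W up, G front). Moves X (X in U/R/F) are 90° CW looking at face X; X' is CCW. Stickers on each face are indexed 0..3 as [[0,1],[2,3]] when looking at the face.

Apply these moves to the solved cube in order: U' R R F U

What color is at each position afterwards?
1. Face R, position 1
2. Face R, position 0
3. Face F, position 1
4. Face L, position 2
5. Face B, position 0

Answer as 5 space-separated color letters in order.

Answer: R G R O B

Derivation:
After move 1 (U'): U=WWWW F=OOGG R=GGRR B=RRBB L=BBOO
After move 2 (R): R=RGRG U=WOWG F=OYGY D=YBYR B=WRWB
After move 3 (R): R=RRGG U=WYWY F=OBGR D=YWYW B=GROB
After move 4 (F): F=GORB U=WYOB R=WRYG D=GRYW L=BYOW
After move 5 (U): U=OWBY F=WRRB R=GRYG B=BYOB L=GOOW
Query 1: R[1] = R
Query 2: R[0] = G
Query 3: F[1] = R
Query 4: L[2] = O
Query 5: B[0] = B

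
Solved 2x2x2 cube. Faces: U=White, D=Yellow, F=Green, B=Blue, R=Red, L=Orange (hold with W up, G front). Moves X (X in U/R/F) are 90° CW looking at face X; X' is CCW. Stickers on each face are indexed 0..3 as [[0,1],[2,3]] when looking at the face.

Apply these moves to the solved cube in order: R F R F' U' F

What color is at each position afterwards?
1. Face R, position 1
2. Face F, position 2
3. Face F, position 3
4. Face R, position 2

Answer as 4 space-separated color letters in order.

Answer: B Y Y G

Derivation:
After move 1 (R): R=RRRR U=WGWG F=GYGY D=YBYB B=WBWB
After move 2 (F): F=GGYY U=WGOO R=WRGR D=RRYB L=OYOB
After move 3 (R): R=GWRR U=WGOY F=GRYB D=RWYW B=OBGB
After move 4 (F'): F=RBGY U=WGGR R=WWRR D=YBYW L=OYOO
After move 5 (U'): U=GRWG F=OYGY R=RBRR B=WWGB L=OBOO
After move 6 (F): F=GOYY U=GROB R=WBGR D=RRYW L=OYOB
Query 1: R[1] = B
Query 2: F[2] = Y
Query 3: F[3] = Y
Query 4: R[2] = G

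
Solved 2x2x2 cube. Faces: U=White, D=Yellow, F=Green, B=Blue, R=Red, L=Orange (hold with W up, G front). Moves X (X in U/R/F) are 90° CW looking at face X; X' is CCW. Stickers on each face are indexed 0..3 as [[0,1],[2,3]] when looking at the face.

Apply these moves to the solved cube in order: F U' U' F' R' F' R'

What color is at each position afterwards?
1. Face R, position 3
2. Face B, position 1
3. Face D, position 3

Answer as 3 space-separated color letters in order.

Answer: R G B

Derivation:
After move 1 (F): F=GGGG U=WWOO R=WRWR D=RRYY L=OYOY
After move 2 (U'): U=WOWO F=OYGG R=GGWR B=WRBB L=BBOY
After move 3 (U'): U=OOWW F=BBGG R=OYWR B=GGBB L=WROY
After move 4 (F'): F=BGBG U=OOOW R=RYRR D=RYYY L=WWOW
After move 5 (R'): R=YRRR U=OBOG F=BOBW D=RGYG B=YGYB
After move 6 (F'): F=OWBB U=OBYR R=GRRR D=WWYG L=WGOO
After move 7 (R'): R=RRGR U=OYYY F=OBBR D=WWYB B=GGWB
Query 1: R[3] = R
Query 2: B[1] = G
Query 3: D[3] = B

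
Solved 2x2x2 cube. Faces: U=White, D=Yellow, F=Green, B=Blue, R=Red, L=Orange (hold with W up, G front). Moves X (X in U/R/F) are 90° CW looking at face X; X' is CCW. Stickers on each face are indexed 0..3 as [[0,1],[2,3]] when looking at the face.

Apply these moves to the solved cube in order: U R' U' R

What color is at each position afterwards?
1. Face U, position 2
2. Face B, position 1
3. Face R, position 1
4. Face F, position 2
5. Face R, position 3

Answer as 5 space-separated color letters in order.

Answer: W R R G W

Derivation:
After move 1 (U): U=WWWW F=RRGG R=BBRR B=OOBB L=GGOO
After move 2 (R'): R=BRBR U=WBWO F=RWGW D=YRYG B=YOYB
After move 3 (U'): U=BOWW F=GGGW R=RWBR B=BRYB L=YOOO
After move 4 (R): R=BRRW U=BGWW F=GRGG D=YYYB B=WROB
Query 1: U[2] = W
Query 2: B[1] = R
Query 3: R[1] = R
Query 4: F[2] = G
Query 5: R[3] = W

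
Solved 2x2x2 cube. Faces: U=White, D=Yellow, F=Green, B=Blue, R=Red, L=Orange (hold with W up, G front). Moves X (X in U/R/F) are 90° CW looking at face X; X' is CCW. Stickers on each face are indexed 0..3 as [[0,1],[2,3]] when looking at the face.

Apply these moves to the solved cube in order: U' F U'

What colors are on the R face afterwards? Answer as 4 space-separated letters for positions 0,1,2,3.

After move 1 (U'): U=WWWW F=OOGG R=GGRR B=RRBB L=BBOO
After move 2 (F): F=GOGO U=WWOB R=WGWR D=RGYY L=BYOY
After move 3 (U'): U=WBWO F=BYGO R=GOWR B=WGBB L=RROY
Query: R face = GOWR

Answer: G O W R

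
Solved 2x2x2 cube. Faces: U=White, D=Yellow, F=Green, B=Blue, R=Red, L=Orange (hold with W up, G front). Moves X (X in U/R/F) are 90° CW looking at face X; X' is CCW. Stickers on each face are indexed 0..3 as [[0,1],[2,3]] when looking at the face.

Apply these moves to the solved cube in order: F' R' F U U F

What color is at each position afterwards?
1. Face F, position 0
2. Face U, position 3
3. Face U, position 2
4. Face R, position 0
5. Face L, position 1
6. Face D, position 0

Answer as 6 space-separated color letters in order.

Answer: R R G B Y B

Derivation:
After move 1 (F'): F=GGGG U=WWRR R=YRYR D=OOYY L=OWOW
After move 2 (R'): R=RRYY U=WBRB F=GWGR D=OGYG B=YBOB
After move 3 (F): F=GGRW U=WBWW R=RRBY D=YRYG L=OOOG
After move 4 (U): U=WWWB F=RRRW R=YBBY B=OOOB L=GGOG
After move 5 (U): U=WWBW F=YBRW R=OOBY B=GGOB L=RROG
After move 6 (F): F=RYWB U=WWGR R=BOWY D=BOYG L=RYOR
Query 1: F[0] = R
Query 2: U[3] = R
Query 3: U[2] = G
Query 4: R[0] = B
Query 5: L[1] = Y
Query 6: D[0] = B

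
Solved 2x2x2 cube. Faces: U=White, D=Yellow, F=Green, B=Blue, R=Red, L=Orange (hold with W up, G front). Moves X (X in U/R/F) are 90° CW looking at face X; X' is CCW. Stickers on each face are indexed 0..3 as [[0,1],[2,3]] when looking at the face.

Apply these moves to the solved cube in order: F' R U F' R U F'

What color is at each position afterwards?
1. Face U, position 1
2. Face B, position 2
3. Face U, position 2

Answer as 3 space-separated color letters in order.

After move 1 (F'): F=GGGG U=WWRR R=YRYR D=OOYY L=OWOW
After move 2 (R): R=YYRR U=WGRG F=GOGY D=OBYB B=RBWB
After move 3 (U): U=RWGG F=YYGY R=RBRR B=OWWB L=GOOW
After move 4 (F'): F=YYYG U=RWRR R=BBOR D=OWYB L=GGOG
After move 5 (R): R=OBRB U=RYRG F=YWYB D=OWYO B=RWWB
After move 6 (U): U=RRGY F=OBYB R=RWRB B=GGWB L=YWOG
After move 7 (F'): F=BBOY U=RRRR R=WWOB D=WGYO L=YYOG
Query 1: U[1] = R
Query 2: B[2] = W
Query 3: U[2] = R

Answer: R W R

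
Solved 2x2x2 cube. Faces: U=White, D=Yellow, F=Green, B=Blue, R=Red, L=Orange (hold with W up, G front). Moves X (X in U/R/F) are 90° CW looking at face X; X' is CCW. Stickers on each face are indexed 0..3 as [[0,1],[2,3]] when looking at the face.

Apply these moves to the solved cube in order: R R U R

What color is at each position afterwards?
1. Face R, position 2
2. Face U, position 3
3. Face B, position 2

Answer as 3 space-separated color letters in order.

Answer: R B W

Derivation:
After move 1 (R): R=RRRR U=WGWG F=GYGY D=YBYB B=WBWB
After move 2 (R): R=RRRR U=WYWY F=GBGB D=YWYW B=GBGB
After move 3 (U): U=WWYY F=RRGB R=GBRR B=OOGB L=GBOO
After move 4 (R): R=RGRB U=WRYB F=RWGW D=YGYO B=YOWB
Query 1: R[2] = R
Query 2: U[3] = B
Query 3: B[2] = W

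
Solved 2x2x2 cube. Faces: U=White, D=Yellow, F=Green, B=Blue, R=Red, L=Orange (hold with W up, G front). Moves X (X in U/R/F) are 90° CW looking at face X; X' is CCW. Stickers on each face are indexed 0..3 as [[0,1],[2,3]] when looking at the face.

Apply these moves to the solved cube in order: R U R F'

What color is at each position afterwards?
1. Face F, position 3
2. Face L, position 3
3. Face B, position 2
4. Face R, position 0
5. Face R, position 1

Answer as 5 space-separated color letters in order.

After move 1 (R): R=RRRR U=WGWG F=GYGY D=YBYB B=WBWB
After move 2 (U): U=WWGG F=RRGY R=WBRR B=OOWB L=GYOO
After move 3 (R): R=RWRB U=WRGY F=RBGB D=YWYO B=GOWB
After move 4 (F'): F=BBRG U=WRRR R=WWYB D=YOYO L=GYOG
Query 1: F[3] = G
Query 2: L[3] = G
Query 3: B[2] = W
Query 4: R[0] = W
Query 5: R[1] = W

Answer: G G W W W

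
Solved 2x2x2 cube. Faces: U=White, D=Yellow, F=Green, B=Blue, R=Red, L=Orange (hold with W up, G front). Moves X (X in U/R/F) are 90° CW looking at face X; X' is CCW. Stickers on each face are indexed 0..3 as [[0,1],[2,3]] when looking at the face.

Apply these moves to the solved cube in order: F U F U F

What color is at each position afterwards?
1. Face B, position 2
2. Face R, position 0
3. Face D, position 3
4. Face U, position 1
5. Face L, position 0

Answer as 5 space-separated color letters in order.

Answer: B G Y O G

Derivation:
After move 1 (F): F=GGGG U=WWOO R=WRWR D=RRYY L=OYOY
After move 2 (U): U=OWOW F=WRGG R=BBWR B=OYBB L=GGOY
After move 3 (F): F=GWGR U=OWYG R=OBWR D=WBYY L=GROR
After move 4 (U): U=YOGW F=OBGR R=OYWR B=GRBB L=GWOR
After move 5 (F): F=GORB U=YORW R=GYWR D=WOYY L=GWOB
Query 1: B[2] = B
Query 2: R[0] = G
Query 3: D[3] = Y
Query 4: U[1] = O
Query 5: L[0] = G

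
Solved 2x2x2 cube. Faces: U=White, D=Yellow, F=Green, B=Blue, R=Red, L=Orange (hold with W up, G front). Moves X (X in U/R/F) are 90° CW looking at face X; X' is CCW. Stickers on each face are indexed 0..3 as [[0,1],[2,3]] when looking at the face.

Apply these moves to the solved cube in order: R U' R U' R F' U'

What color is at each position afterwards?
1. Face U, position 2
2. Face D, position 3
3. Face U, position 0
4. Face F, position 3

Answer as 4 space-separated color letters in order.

After move 1 (R): R=RRRR U=WGWG F=GYGY D=YBYB B=WBWB
After move 2 (U'): U=GGWW F=OOGY R=GYRR B=RRWB L=WBOO
After move 3 (R): R=RGRY U=GOWY F=OBGB D=YWYR B=WRGB
After move 4 (U'): U=OYGW F=WBGB R=OBRY B=RGGB L=WROO
After move 5 (R): R=ROYB U=OBGB F=WWGR D=YGYR B=WGYB
After move 6 (F'): F=WRWG U=OBRY R=GOYB D=ROYR L=WBOG
After move 7 (U'): U=BYOR F=WBWG R=WRYB B=GOYB L=WGOG
Query 1: U[2] = O
Query 2: D[3] = R
Query 3: U[0] = B
Query 4: F[3] = G

Answer: O R B G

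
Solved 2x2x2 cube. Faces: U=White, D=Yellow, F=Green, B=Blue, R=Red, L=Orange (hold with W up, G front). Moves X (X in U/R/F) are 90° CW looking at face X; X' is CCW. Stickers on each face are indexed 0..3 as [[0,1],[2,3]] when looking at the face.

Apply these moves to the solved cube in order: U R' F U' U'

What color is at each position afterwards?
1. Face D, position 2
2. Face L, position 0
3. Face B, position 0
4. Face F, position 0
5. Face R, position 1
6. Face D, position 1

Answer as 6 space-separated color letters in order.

Answer: Y W G Y Y B

Derivation:
After move 1 (U): U=WWWW F=RRGG R=BBRR B=OOBB L=GGOO
After move 2 (R'): R=BRBR U=WBWO F=RWGW D=YRYG B=YOYB
After move 3 (F): F=GRWW U=WBOG R=WROR D=BBYG L=GYOR
After move 4 (U'): U=BGWO F=GYWW R=GROR B=WRYB L=YOOR
After move 5 (U'): U=GOBW F=YOWW R=GYOR B=GRYB L=WROR
Query 1: D[2] = Y
Query 2: L[0] = W
Query 3: B[0] = G
Query 4: F[0] = Y
Query 5: R[1] = Y
Query 6: D[1] = B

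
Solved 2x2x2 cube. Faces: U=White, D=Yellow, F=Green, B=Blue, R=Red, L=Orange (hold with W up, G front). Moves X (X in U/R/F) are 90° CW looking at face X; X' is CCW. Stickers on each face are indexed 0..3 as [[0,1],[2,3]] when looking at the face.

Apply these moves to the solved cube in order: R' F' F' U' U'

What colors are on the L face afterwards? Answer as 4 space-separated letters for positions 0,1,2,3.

After move 1 (R'): R=RRRR U=WBWB F=GWGW D=YGYG B=YBYB
After move 2 (F'): F=WWGG U=WBRR R=GRYR D=OOYG L=OBOW
After move 3 (F'): F=WGWG U=WBGY R=OROR D=BWYG L=OROR
After move 4 (U'): U=BYWG F=ORWG R=WGOR B=ORYB L=YBOR
After move 5 (U'): U=YGBW F=YBWG R=OROR B=WGYB L=OROR
Query: L face = OROR

Answer: O R O R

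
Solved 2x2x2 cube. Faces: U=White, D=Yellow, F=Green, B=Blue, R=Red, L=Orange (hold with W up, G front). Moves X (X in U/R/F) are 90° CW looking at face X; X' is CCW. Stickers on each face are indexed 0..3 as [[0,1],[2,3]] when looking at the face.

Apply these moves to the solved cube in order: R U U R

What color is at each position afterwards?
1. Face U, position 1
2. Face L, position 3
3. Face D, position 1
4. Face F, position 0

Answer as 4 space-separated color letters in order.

After move 1 (R): R=RRRR U=WGWG F=GYGY D=YBYB B=WBWB
After move 2 (U): U=WWGG F=RRGY R=WBRR B=OOWB L=GYOO
After move 3 (U): U=GWGW F=WBGY R=OORR B=GYWB L=RROO
After move 4 (R): R=RORO U=GBGY F=WBGB D=YWYG B=WYWB
Query 1: U[1] = B
Query 2: L[3] = O
Query 3: D[1] = W
Query 4: F[0] = W

Answer: B O W W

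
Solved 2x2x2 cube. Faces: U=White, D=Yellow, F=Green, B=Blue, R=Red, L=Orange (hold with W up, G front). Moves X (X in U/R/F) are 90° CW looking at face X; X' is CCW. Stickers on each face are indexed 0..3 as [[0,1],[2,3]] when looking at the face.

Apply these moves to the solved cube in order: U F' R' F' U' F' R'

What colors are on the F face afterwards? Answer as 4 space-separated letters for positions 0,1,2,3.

After move 1 (U): U=WWWW F=RRGG R=BBRR B=OOBB L=GGOO
After move 2 (F'): F=RGRG U=WWBR R=YBYR D=GOYY L=GWOW
After move 3 (R'): R=BRYY U=WBBO F=RWRR D=GGYG B=YOOB
After move 4 (F'): F=WRRR U=WBBY R=GRGY D=WWYG L=GOOB
After move 5 (U'): U=BYWB F=GORR R=WRGY B=GROB L=YOOB
After move 6 (F'): F=ORGR U=BYWG R=WRWY D=OBYG L=YBOW
After move 7 (R'): R=RYWW U=BOWG F=OYGG D=ORYR B=GRBB
Query: F face = OYGG

Answer: O Y G G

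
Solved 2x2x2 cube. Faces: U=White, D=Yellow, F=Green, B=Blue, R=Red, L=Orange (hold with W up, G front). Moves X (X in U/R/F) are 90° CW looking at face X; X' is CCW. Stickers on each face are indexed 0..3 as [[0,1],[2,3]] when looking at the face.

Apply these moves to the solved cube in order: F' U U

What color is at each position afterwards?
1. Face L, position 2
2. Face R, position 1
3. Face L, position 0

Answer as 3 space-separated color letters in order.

After move 1 (F'): F=GGGG U=WWRR R=YRYR D=OOYY L=OWOW
After move 2 (U): U=RWRW F=YRGG R=BBYR B=OWBB L=GGOW
After move 3 (U): U=RRWW F=BBGG R=OWYR B=GGBB L=YROW
Query 1: L[2] = O
Query 2: R[1] = W
Query 3: L[0] = Y

Answer: O W Y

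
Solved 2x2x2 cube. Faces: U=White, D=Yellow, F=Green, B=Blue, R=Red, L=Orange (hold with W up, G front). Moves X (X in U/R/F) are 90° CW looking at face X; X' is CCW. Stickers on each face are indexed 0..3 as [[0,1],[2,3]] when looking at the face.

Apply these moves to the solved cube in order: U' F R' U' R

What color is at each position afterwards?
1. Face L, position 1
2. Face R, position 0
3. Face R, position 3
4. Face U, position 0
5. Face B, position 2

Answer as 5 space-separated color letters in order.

After move 1 (U'): U=WWWW F=OOGG R=GGRR B=RRBB L=BBOO
After move 2 (F): F=GOGO U=WWOB R=WGWR D=RGYY L=BYOY
After move 3 (R'): R=GRWW U=WBOR F=GWGB D=ROYO B=YRGB
After move 4 (U'): U=BRWO F=BYGB R=GWWW B=GRGB L=YROY
After move 5 (R): R=WGWW U=BYWB F=BOGO D=RGYG B=ORRB
Query 1: L[1] = R
Query 2: R[0] = W
Query 3: R[3] = W
Query 4: U[0] = B
Query 5: B[2] = R

Answer: R W W B R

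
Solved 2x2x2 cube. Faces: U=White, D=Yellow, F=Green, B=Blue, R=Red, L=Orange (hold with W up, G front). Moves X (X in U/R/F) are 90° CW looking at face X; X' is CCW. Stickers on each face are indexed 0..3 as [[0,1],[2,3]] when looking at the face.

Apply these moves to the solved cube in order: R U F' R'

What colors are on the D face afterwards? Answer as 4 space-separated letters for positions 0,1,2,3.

After move 1 (R): R=RRRR U=WGWG F=GYGY D=YBYB B=WBWB
After move 2 (U): U=WWGG F=RRGY R=WBRR B=OOWB L=GYOO
After move 3 (F'): F=RYRG U=WWWR R=BBYR D=YOYB L=GGOG
After move 4 (R'): R=BRBY U=WWWO F=RWRR D=YYYG B=BOOB
Query: D face = YYYG

Answer: Y Y Y G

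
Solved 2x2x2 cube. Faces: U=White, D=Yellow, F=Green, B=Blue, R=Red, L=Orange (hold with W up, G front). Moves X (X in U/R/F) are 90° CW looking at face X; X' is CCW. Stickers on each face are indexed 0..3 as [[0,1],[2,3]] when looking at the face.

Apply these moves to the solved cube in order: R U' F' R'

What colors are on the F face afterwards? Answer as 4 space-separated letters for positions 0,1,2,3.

After move 1 (R): R=RRRR U=WGWG F=GYGY D=YBYB B=WBWB
After move 2 (U'): U=GGWW F=OOGY R=GYRR B=RRWB L=WBOO
After move 3 (F'): F=OYOG U=GGGR R=BYYR D=BOYB L=WWOW
After move 4 (R'): R=YRBY U=GWGR F=OGOR D=BYYG B=BROB
Query: F face = OGOR

Answer: O G O R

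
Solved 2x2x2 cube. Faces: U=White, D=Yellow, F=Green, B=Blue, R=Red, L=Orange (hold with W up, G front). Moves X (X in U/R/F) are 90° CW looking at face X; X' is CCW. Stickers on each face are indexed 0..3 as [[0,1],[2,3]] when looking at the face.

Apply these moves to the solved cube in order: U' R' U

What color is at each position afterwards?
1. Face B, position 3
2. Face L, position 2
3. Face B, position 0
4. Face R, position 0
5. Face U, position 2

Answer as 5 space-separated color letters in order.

After move 1 (U'): U=WWWW F=OOGG R=GGRR B=RRBB L=BBOO
After move 2 (R'): R=GRGR U=WBWR F=OWGW D=YOYG B=YRYB
After move 3 (U): U=WWRB F=GRGW R=YRGR B=BBYB L=OWOO
Query 1: B[3] = B
Query 2: L[2] = O
Query 3: B[0] = B
Query 4: R[0] = Y
Query 5: U[2] = R

Answer: B O B Y R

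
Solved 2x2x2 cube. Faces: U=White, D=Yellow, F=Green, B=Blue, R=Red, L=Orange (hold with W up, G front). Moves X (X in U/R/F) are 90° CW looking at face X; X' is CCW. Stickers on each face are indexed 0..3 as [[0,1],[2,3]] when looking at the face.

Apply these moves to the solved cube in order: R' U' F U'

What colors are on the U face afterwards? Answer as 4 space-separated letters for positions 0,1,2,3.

After move 1 (R'): R=RRRR U=WBWB F=GWGW D=YGYG B=YBYB
After move 2 (U'): U=BBWW F=OOGW R=GWRR B=RRYB L=YBOO
After move 3 (F): F=GOWO U=BBOB R=WWWR D=RGYG L=YYOG
After move 4 (U'): U=BBBO F=YYWO R=GOWR B=WWYB L=RROG
Query: U face = BBBO

Answer: B B B O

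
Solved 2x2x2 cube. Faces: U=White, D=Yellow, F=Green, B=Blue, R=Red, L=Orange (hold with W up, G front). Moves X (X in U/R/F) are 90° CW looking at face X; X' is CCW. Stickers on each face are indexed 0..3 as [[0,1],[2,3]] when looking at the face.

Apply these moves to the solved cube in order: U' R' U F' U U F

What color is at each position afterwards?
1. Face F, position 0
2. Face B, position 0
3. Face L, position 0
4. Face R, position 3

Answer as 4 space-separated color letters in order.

Answer: G R O R

Derivation:
After move 1 (U'): U=WWWW F=OOGG R=GGRR B=RRBB L=BBOO
After move 2 (R'): R=GRGR U=WBWR F=OWGW D=YOYG B=YRYB
After move 3 (U): U=WWRB F=GRGW R=YRGR B=BBYB L=OWOO
After move 4 (F'): F=RWGG U=WWYG R=ORYR D=WOYG L=OBOR
After move 5 (U): U=YWGW F=ORGG R=BBYR B=OBYB L=RWOR
After move 6 (U): U=GYWW F=BBGG R=OBYR B=RWYB L=OROR
After move 7 (F): F=GBGB U=GYRR R=WBWR D=YOYG L=OWOO
Query 1: F[0] = G
Query 2: B[0] = R
Query 3: L[0] = O
Query 4: R[3] = R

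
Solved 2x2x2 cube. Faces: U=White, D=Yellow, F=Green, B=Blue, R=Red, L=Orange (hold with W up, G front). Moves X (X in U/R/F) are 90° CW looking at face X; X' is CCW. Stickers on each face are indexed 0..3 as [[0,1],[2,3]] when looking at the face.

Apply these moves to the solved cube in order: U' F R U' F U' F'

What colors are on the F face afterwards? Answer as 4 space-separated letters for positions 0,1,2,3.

After move 1 (U'): U=WWWW F=OOGG R=GGRR B=RRBB L=BBOO
After move 2 (F): F=GOGO U=WWOB R=WGWR D=RGYY L=BYOY
After move 3 (R): R=WWRG U=WOOO F=GGGY D=RBYR B=BRWB
After move 4 (U'): U=OOWO F=BYGY R=GGRG B=WWWB L=BROY
After move 5 (F): F=GBYY U=OOYR R=WGOG D=RGYR L=BROB
After move 6 (U'): U=OROY F=BRYY R=GBOG B=WGWB L=WWOB
After move 7 (F'): F=RYBY U=ORGO R=GBRG D=WBYR L=WYOO
Query: F face = RYBY

Answer: R Y B Y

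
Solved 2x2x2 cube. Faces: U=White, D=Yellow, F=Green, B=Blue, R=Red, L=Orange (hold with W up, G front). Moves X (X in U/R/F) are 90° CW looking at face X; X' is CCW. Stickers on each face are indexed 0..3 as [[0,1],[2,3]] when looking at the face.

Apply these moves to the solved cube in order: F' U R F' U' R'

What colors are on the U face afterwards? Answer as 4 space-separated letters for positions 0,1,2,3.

Answer: R W R B

Derivation:
After move 1 (F'): F=GGGG U=WWRR R=YRYR D=OOYY L=OWOW
After move 2 (U): U=RWRW F=YRGG R=BBYR B=OWBB L=GGOW
After move 3 (R): R=YBRB U=RRRG F=YOGY D=OBYO B=WWWB
After move 4 (F'): F=OYYG U=RRYR R=BBOB D=GWYO L=GGOR
After move 5 (U'): U=RRRY F=GGYG R=OYOB B=BBWB L=WWOR
After move 6 (R'): R=YBOO U=RWRB F=GRYY D=GGYG B=OBWB
Query: U face = RWRB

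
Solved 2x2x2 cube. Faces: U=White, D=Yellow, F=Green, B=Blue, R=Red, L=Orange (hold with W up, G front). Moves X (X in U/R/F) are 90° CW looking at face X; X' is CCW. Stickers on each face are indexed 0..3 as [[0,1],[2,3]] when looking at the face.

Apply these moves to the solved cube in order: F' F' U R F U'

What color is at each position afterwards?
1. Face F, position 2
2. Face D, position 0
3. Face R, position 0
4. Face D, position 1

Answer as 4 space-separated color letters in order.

After move 1 (F'): F=GGGG U=WWRR R=YRYR D=OOYY L=OWOW
After move 2 (F'): F=GGGG U=WWYY R=OROR D=WWYY L=OROR
After move 3 (U): U=YWYW F=ORGG R=BBOR B=ORBB L=GGOR
After move 4 (R): R=OBRB U=YRYG F=OWGY D=WBYO B=WRWB
After move 5 (F): F=GOYW U=YRRG R=YBGB D=ROYO L=GWOB
After move 6 (U'): U=RGYR F=GWYW R=GOGB B=YBWB L=WROB
Query 1: F[2] = Y
Query 2: D[0] = R
Query 3: R[0] = G
Query 4: D[1] = O

Answer: Y R G O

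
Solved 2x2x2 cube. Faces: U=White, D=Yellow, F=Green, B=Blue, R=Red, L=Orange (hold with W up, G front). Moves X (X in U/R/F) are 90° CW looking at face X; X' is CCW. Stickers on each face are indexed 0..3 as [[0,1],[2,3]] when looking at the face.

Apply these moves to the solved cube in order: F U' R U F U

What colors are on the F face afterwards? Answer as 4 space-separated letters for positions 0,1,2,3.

After move 1 (F): F=GGGG U=WWOO R=WRWR D=RRYY L=OYOY
After move 2 (U'): U=WOWO F=OYGG R=GGWR B=WRBB L=BBOY
After move 3 (R): R=WGRG U=WYWG F=ORGY D=RBYW B=OROB
After move 4 (U): U=WWGY F=WGGY R=ORRG B=BBOB L=OROY
After move 5 (F): F=GWYG U=WWYR R=GRYG D=ROYW L=OROB
After move 6 (U): U=YWRW F=GRYG R=BBYG B=OROB L=GWOB
Query: F face = GRYG

Answer: G R Y G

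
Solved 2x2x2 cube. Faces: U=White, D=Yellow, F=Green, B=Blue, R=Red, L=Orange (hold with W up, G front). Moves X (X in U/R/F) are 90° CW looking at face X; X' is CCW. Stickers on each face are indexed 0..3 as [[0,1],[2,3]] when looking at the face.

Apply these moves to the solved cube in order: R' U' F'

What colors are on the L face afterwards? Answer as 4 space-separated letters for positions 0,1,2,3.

Answer: Y W O W

Derivation:
After move 1 (R'): R=RRRR U=WBWB F=GWGW D=YGYG B=YBYB
After move 2 (U'): U=BBWW F=OOGW R=GWRR B=RRYB L=YBOO
After move 3 (F'): F=OWOG U=BBGR R=GWYR D=BOYG L=YWOW
Query: L face = YWOW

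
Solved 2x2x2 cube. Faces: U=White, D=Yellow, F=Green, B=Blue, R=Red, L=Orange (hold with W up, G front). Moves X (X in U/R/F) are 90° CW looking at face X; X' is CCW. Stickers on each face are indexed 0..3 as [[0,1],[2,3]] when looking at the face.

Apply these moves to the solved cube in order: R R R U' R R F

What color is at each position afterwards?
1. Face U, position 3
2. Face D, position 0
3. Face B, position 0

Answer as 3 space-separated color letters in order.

Answer: B W W

Derivation:
After move 1 (R): R=RRRR U=WGWG F=GYGY D=YBYB B=WBWB
After move 2 (R): R=RRRR U=WYWY F=GBGB D=YWYW B=GBGB
After move 3 (R): R=RRRR U=WBWB F=GWGW D=YGYG B=YBYB
After move 4 (U'): U=BBWW F=OOGW R=GWRR B=RRYB L=YBOO
After move 5 (R): R=RGRW U=BOWW F=OGGG D=YYYR B=WRBB
After move 6 (R): R=RRWG U=BGWG F=OYGR D=YBYW B=WROB
After move 7 (F): F=GORY U=BGOB R=WRGG D=WRYW L=YYOB
Query 1: U[3] = B
Query 2: D[0] = W
Query 3: B[0] = W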